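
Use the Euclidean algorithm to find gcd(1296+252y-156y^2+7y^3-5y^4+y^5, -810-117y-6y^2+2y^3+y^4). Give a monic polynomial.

By polynomial division,
  y^5-5y^4+7y^3-156y^2+252y+1296 = (y-7)(y^4+2y^3-6y^2-117y-810) + (27y^3-81y^2+243y-4374)
  y^4+2y^3-6y^2-117y-810 = ((1/27)y+5/27)(27y^3-81y^2+243y-4374) + (0)
Last nonzero remainder: 27y^3-81y^2+243y-4374. Dividing through by 27 gives the monic gcd y^3-3y^2+9y-162.

-162+9y-3y^2+y^3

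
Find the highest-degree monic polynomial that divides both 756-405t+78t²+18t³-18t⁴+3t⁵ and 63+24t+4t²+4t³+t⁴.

Apply the Euclidean algorithm:
  3t⁵-18t⁴+18t³+78t²-405t+756 = (3t-30)(t⁴+4t³+4t²+24t+63) + (126t³+126t²+126t+2646)
  t⁴+4t³+4t²+24t+63 = ((1/126)t+1/42)(126t³+126t²+126t+2646) + (0)
Last nonzero remainder: 126t³+126t²+126t+2646. Dividing through by 126 gives the monic gcd t³+t²+t+21.

21+t+t²+t³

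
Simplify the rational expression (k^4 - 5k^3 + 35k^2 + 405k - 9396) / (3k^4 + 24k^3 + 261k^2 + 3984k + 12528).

Repeated division with remainder:
  k^4 - 5k^3 + 35k^2 + 405k - 9396 = (1/3)(3k^4 + 24k^3 + 261k^2 + 3984k + 12528) + (-13k^3 - 52k^2 - 923k - 13572)
  3k^4 + 24k^3 + 261k^2 + 3984k + 12528 = (-(3/13)k - 12/13)(-13k^3 - 52k^2 - 923k - 13572) + (0)
Last nonzero remainder: -13k^3 - 52k^2 - 923k - 13572. Dividing through by -13 gives the monic gcd k^3 + 4k^2 + 71k + 1044.
Cancel k^3 + 4k^2 + 71k + 1044 from numerator and denominator to get the reduced form.

(k - 9)/(3k + 12)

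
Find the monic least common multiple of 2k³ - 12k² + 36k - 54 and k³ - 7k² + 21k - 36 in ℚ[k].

By polynomial division,
  2k³ - 12k² + 36k - 54 = (2)(k³ - 7k² + 21k - 36) + (2k² - 6k + 18)
  k³ - 7k² + 21k - 36 = ((1/2)k - 2)(2k² - 6k + 18) + (0)
Last nonzero remainder: 2k² - 6k + 18. Dividing through by 2 gives the monic gcd k² - 3k + 9.
Then lcm(f, g) = f·g / gcd(f, g); expanding and making the result monic gives the answer.

k⁴ - 10k³ + 42k² - 99k + 108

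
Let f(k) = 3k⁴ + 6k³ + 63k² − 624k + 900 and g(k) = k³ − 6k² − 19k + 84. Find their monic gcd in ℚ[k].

k − 3

Repeated division with remainder:
  3k⁴ + 6k³ + 63k² − 624k + 900 = (3k + 24)(k³ − 6k² − 19k + 84) + (264k² − 420k − 1116)
  k³ − 6k² − 19k + 84 = ((1/264)k − 97/5808)(264k² − 420k − 1116) + (−(10545/484)k + 31635/484)
  264k² − 420k − 1116 = (−(42592/3515)k − 60016/3515)(−(10545/484)k + 31635/484) + (0)
Last nonzero remainder: −(10545/484)k + 31635/484. Dividing through by −10545/484 gives the monic gcd k − 3.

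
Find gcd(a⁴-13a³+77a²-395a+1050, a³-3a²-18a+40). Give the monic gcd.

Apply the Euclidean algorithm:
  a⁴-13a³+77a²-395a+1050 = (a-10)(a³-3a²-18a+40) + (65a²-615a+1450)
  a³-3a²-18a+40 = ((1/65)a+84/845)(65a²-615a+1450) + ((3520/169)a-17600/169)
  65a²-615a+1450 = ((2197/704)a-4901/352)((3520/169)a-17600/169) + (0)
Last nonzero remainder: (3520/169)a-17600/169. Dividing through by 3520/169 gives the monic gcd a-5.

a-5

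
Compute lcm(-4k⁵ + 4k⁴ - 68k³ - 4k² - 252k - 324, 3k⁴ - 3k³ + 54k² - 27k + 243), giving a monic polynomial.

Euclidean algorithm in ℚ[k]:
  -4k⁵ + 4k⁴ - 68k³ - 4k² - 252k - 324 = (-(4/3)k)(3k⁴ - 3k³ + 54k² - 27k + 243) + (4k³ - 40k² + 72k - 324)
  3k⁴ - 3k³ + 54k² - 27k + 243 = ((3/4)k + 27/4)(4k³ - 40k² + 72k - 324) + (270k² - 270k + 2430)
  4k³ - 40k² + 72k - 324 = ((2/135)k - 2/15)(270k² - 270k + 2430) + (0)
Last nonzero remainder: 270k² - 270k + 2430. Dividing through by 270 gives the monic gcd k² - k + 9.
Then lcm(f, g) = f·g / gcd(f, g); expanding and making the result monic gives the answer.

k⁷ - k⁶ + 26k⁵ - 8k⁴ + 216k³ + 90k² + 567k + 729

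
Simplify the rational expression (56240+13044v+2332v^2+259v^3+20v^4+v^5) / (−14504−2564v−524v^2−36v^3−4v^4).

(−760−166v−19v^2−v^3)/(196+32v+4v^2)

Euclidean algorithm in ℚ[v]:
  v^5+20v^4+259v^3+2332v^2+13044v+56240 = (−(1/4)v−11/4)(−4v^4−36v^3−524v^2−2564v−14504) + (29v^3+250v^2+2367v+16354)
  −4v^4−36v^3−524v^2−2564v−14504 = (−(4/29)v−44/841)(29v^3+250v^2+2367v+16354) + (−(155112/841)v^2−(155112/841)v−11478288/841)
  29v^3+250v^2+2367v+16354 = (−(24389/155112)v−185861/155112)(−(155112/841)v^2−(155112/841)v−11478288/841) + (0)
Last nonzero remainder: −(155112/841)v^2−(155112/841)v−11478288/841. Dividing through by −155112/841 gives the monic gcd v^2+v+74.
Cancel v^2+v+74 from numerator and denominator to get the reduced form.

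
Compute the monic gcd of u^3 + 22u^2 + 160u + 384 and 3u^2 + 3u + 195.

1

Apply the Euclidean algorithm:
  u^3 + 22u^2 + 160u + 384 = ((1/3)u + 7)(3u^2 + 3u + 195) + (74u - 981)
  3u^2 + 3u + 195 = ((3/74)u + 3165/5476)(74u - 981) + (4172685/5476)
  74u - 981 = ((405224/4172685)u - 1790652/1390895)(4172685/5476) + (0)
The last nonzero remainder is the constant 4172685/5476, so the polynomials are coprime and gcd = 1.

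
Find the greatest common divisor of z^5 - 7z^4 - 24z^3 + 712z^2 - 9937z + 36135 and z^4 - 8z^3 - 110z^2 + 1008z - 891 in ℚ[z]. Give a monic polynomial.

z^2 + 2z - 99

Euclidean algorithm in ℚ[z]:
  z^5 - 7z^4 - 24z^3 + 712z^2 - 9937z + 36135 = (z + 1)(z^4 - 8z^3 - 110z^2 + 1008z - 891) + (94z^3 - 186z^2 - 10054z + 37026)
  z^4 - 8z^3 - 110z^2 + 1008z - 891 = ((1/94)z - 283/4418)(94z^3 - 186z^2 - 10054z + 37026) + (-(33040/2209)z^2 - (66080/2209)z + 3270960/2209)
  94z^3 - 186z^2 - 10054z + 37026 = (-(103823/16520)z + 413083/16520)(-(33040/2209)z^2 - (66080/2209)z + 3270960/2209) + (0)
Last nonzero remainder: -(33040/2209)z^2 - (66080/2209)z + 3270960/2209. Dividing through by -33040/2209 gives the monic gcd z^2 + 2z - 99.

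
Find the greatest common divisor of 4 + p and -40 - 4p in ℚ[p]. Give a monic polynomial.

1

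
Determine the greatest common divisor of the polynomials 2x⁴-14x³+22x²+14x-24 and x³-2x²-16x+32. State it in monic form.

Repeated division with remainder:
  2x⁴-14x³+22x²+14x-24 = (2x-10)(x³-2x²-16x+32) + (34x²-210x+296)
  x³-2x²-16x+32 = ((1/34)x+71/578)(34x²-210x+296) + ((315/289)x-1260/289)
  34x²-210x+296 = ((9826/315)x-21386/315)((315/289)x-1260/289) + (0)
Last nonzero remainder: (315/289)x-1260/289. Dividing through by 315/289 gives the monic gcd x-4.

x-4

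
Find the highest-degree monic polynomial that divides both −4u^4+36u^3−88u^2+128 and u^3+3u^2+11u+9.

Repeated division with remainder:
  −4u^4+36u^3−88u^2+128 = (−4u+48)(u^3+3u^2+11u+9) + (−188u^2−492u−304)
  u^3+3u^2+11u+9 = (−(1/188)u−9/4418)(−188u^2−492u−304) + ((18513/2209)u+18513/2209)
  −188u^2−492u−304 = (−(415292/18513)u−671536/18513)((18513/2209)u+18513/2209) + (0)
Last nonzero remainder: (18513/2209)u+18513/2209. Dividing through by 18513/2209 gives the monic gcd u+1.

u+1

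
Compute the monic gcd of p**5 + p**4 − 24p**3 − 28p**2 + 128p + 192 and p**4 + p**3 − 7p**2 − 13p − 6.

p**2 − p − 6

Euclidean algorithm in ℚ[p]:
  p**5 + p**4 − 24p**3 − 28p**2 + 128p + 192 = (p)(p**4 + p**3 − 7p**2 − 13p − 6) + (−17p**3 − 15p**2 + 134p + 192)
  p**4 + p**3 − 7p**2 − 13p − 6 = (−(1/17)p − 2/289)(−17p**3 − 15p**2 + 134p + 192) + ((225/289)p**2 − (225/289)p − 1350/289)
  −17p**3 − 15p**2 + 134p + 192 = (−(4913/225)p − 9248/225)((225/289)p**2 − (225/289)p − 1350/289) + (0)
Last nonzero remainder: (225/289)p**2 − (225/289)p − 1350/289. Dividing through by 225/289 gives the monic gcd p**2 − p − 6.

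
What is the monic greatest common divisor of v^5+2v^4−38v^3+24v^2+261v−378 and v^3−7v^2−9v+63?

v^2−9

Apply the Euclidean algorithm:
  v^5+2v^4−38v^3+24v^2+261v−378 = (v^2+9v+34)(v^3−7v^2−9v+63) + (280v^2−2520)
  v^3−7v^2−9v+63 = ((1/280)v−1/40)(280v^2−2520) + (0)
Last nonzero remainder: 280v^2−2520. Dividing through by 280 gives the monic gcd v^2−9.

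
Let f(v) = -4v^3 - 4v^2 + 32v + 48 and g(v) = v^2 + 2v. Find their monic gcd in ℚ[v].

v + 2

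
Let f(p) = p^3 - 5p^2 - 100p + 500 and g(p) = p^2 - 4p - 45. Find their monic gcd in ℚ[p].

Apply the Euclidean algorithm:
  p^3 - 5p^2 - 100p + 500 = (p - 1)(p^2 - 4p - 45) + (-59p + 455)
  p^2 - 4p - 45 = (-(1/59)p - 219/3481)(-59p + 455) + (-57000/3481)
  -59p + 455 = ((205379/57000)p - 316771/11400)(-57000/3481) + (0)
The last nonzero remainder is the constant -57000/3481, so the polynomials are coprime and gcd = 1.

1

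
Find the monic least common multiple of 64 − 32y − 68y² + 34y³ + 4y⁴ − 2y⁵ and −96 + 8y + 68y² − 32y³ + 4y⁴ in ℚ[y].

96 − 80y − 86y² + 85y³ − 11y⁴ − 5y⁵ + y⁶

Euclidean algorithm in ℚ[y]:
  −2y⁵ + 4y⁴ + 34y³ − 68y² − 32y + 64 = (−(1/2)y − 3)(4y⁴ − 32y³ + 68y² + 8y − 96) + (−28y³ + 140y² − 56y − 224)
  4y⁴ − 32y³ + 68y² + 8y − 96 = (−(1/7)y + 3/7)(−28y³ + 140y² − 56y − 224) + (0)
Last nonzero remainder: −28y³ + 140y² − 56y − 224. Dividing through by −28 gives the monic gcd y³ − 5y² + 2y + 8.
Then lcm(f, g) = f·g / gcd(f, g); expanding and making the result monic gives the answer.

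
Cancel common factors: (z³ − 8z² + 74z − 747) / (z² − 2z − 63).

By polynomial division,
  z³ − 8z² + 74z − 747 = (z − 6)(z² − 2z − 63) + (125z − 1125)
  z² − 2z − 63 = ((1/125)z + 7/125)(125z − 1125) + (0)
Last nonzero remainder: 125z − 1125. Dividing through by 125 gives the monic gcd z − 9.
Cancel z − 9 from numerator and denominator to get the reduced form.

(z² + z + 83)/(z + 7)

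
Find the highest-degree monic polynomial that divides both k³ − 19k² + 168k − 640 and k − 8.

Euclidean algorithm in ℚ[k]:
  k³ − 19k² + 168k − 640 = (k² − 11k + 80)(k − 8) + (0)
The last nonzero remainder k − 8 is already monic.

k − 8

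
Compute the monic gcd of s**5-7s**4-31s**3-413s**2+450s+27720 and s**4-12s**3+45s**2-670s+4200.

Euclidean algorithm in ℚ[s]:
  s**5-7s**4-31s**3-413s**2+450s+27720 = (s+5)(s**4-12s**3+45s**2-670s+4200) + (-16s**3+32s**2-400s+6720)
  s**4-12s**3+45s**2-670s+4200 = (-(1/16)s+5/8)(-16s**3+32s**2-400s+6720) + (0)
Last nonzero remainder: -16s**3+32s**2-400s+6720. Dividing through by -16 gives the monic gcd s**3-2s**2+25s-420.

s**3-2s**2+25s-420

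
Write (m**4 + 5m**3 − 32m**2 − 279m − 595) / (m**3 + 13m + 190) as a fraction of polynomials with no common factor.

Repeated division with remainder:
  m**4 + 5m**3 − 32m**2 − 279m − 595 = (m + 5)(m**3 + 13m + 190) + (−45m**2 − 534m − 1545)
  m**3 + 13m + 190 = (−(1/45)m + 178/675)(−45m**2 − 534m − 1545) + ((26884/225)m + 26884/45)
  −45m**2 − 534m − 1545 = (−(10125/26884)m − 69525/26884)((26884/225)m + 26884/45) + (0)
Last nonzero remainder: (26884/225)m + 26884/45. Dividing through by 26884/225 gives the monic gcd m + 5.
Cancel m + 5 from numerator and denominator to get the reduced form.

(m**3 − 32m − 119)/(m**2 − 5m + 38)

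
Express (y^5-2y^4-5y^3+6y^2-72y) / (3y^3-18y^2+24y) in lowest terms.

(y^3+2y^2+3y+18)/(3y-6)

Euclidean algorithm in ℚ[y]:
  y^5-2y^4-5y^3+6y^2-72y = ((1/3)y^2+(4/3)y+11/3)(3y^3-18y^2+24y) + (40y^2-160y)
  3y^3-18y^2+24y = ((3/40)y-3/20)(40y^2-160y) + (0)
Last nonzero remainder: 40y^2-160y. Dividing through by 40 gives the monic gcd y^2-4y.
Cancel y^2-4y from numerator and denominator to get the reduced form.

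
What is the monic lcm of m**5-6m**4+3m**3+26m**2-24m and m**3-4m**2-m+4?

Apply the Euclidean algorithm:
  m**5-6m**4+3m**3+26m**2-24m = (m**2-2m-4)(m**3-4m**2-m+4) + (4m**2-20m+16)
  m**3-4m**2-m+4 = ((1/4)m+1/4)(4m**2-20m+16) + (0)
Last nonzero remainder: 4m**2-20m+16. Dividing through by 4 gives the monic gcd m**2-5m+4.
Then lcm(f, g) = f·g / gcd(f, g); expanding and making the result monic gives the answer.

m**6-5m**5-3m**4+29m**3+2m**2-24m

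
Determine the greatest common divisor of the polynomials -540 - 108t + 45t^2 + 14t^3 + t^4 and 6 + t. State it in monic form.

Euclidean algorithm in ℚ[t]:
  t^4 + 14t^3 + 45t^2 - 108t - 540 = (t^3 + 8t^2 - 3t - 90)(t + 6) + (0)
The last nonzero remainder t + 6 is already monic.

6 + t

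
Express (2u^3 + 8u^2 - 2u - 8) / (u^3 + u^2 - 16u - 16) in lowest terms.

(2u - 2)/(u - 4)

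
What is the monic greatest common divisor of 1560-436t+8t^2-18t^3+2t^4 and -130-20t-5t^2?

Euclidean algorithm in ℚ[t]:
  2t^4-18t^3+8t^2-436t+1560 = (-(2/5)t^2+(26/5)t-12)(-5t^2-20t-130) + (0)
Last nonzero remainder: -5t^2-20t-130. Dividing through by -5 gives the monic gcd t^2+4t+26.

26+4t+t^2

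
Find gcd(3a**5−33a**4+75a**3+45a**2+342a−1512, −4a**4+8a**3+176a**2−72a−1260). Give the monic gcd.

a**2−10a+21

Apply the Euclidean algorithm:
  3a**5−33a**4+75a**3+45a**2+342a−1512 = (−(3/4)a+27/4)(−4a**4+8a**3+176a**2−72a−1260) + (153a**3−1197a**2−117a+6993)
  −4a**4+8a**3+176a**2−72a−1260 = (−(4/153)a−44/289)(153a**3−1197a**2−117a+6993) + (−(2688/289)a**2+(26880/289)a−56448/289)
  153a**3−1197a**2−117a+6993 = (−(14739/896)a−32079/896)(−(2688/289)a**2+(26880/289)a−56448/289) + (0)
Last nonzero remainder: −(2688/289)a**2+(26880/289)a−56448/289. Dividing through by −2688/289 gives the monic gcd a**2−10a+21.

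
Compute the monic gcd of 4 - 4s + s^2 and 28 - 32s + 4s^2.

Euclidean algorithm in ℚ[s]:
  s^2 - 4s + 4 = (1/4)(4s^2 - 32s + 28) + (4s - 3)
  4s^2 - 32s + 28 = (s - 29/4)(4s - 3) + (25/4)
  4s - 3 = ((16/25)s - 12/25)(25/4) + (0)
The last nonzero remainder is the constant 25/4, so the polynomials are coprime and gcd = 1.

1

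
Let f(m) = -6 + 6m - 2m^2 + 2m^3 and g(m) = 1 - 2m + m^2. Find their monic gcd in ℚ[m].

-1 + m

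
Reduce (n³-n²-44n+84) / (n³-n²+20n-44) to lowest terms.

Repeated division with remainder:
  n³-n²-44n+84 = (n³-n²+20n-44) + (-64n+128)
  n³-n²+20n-44 = (-(1/64)n²-(1/64)n-11/32)(-64n+128) + (0)
Last nonzero remainder: -64n+128. Dividing through by -64 gives the monic gcd n-2.
Cancel n-2 from numerator and denominator to get the reduced form.

(n²+n-42)/(n²+n+22)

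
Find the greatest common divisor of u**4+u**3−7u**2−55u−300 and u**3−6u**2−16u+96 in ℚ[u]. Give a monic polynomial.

Repeated division with remainder:
  u**4+u**3−7u**2−55u−300 = (u+7)(u**3−6u**2−16u+96) + (51u**2−39u−972)
  u**3−6u**2−16u+96 = ((1/51)u−89/867)(51u**2−39u−972) + (−(273/289)u−1092/289)
  51u**2−39u−972 = (−(4913/91)u+23409/91)(−(273/289)u−1092/289) + (0)
Last nonzero remainder: −(273/289)u−1092/289. Dividing through by −273/289 gives the monic gcd u+4.

u+4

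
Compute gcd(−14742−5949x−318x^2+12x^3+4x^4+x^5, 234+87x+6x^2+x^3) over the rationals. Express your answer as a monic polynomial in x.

234+87x+6x^2+x^3

By polynomial division,
  x^5+4x^4+12x^3−318x^2−5949x−14742 = (x^2−2x−63)(x^3+6x^2+87x+234) + (0)
The last nonzero remainder x^3+6x^2+87x+234 is already monic.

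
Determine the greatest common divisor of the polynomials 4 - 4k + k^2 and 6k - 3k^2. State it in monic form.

-2 + k

Euclidean algorithm in ℚ[k]:
  k^2 - 4k + 4 = (-1/3)(-3k^2 + 6k) + (-2k + 4)
  -3k^2 + 6k = ((3/2)k)(-2k + 4) + (0)
Last nonzero remainder: -2k + 4. Dividing through by -2 gives the monic gcd k - 2.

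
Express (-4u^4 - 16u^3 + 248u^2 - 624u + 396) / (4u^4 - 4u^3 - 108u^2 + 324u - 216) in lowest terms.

(-u - 11)/(u + 6)

Apply the Euclidean algorithm:
  -4u^4 - 16u^3 + 248u^2 - 624u + 396 = (-1)(4u^4 - 4u^3 - 108u^2 + 324u - 216) + (-20u^3 + 140u^2 - 300u + 180)
  4u^4 - 4u^3 - 108u^2 + 324u - 216 = (-(1/5)u - 6/5)(-20u^3 + 140u^2 - 300u + 180) + (0)
Last nonzero remainder: -20u^3 + 140u^2 - 300u + 180. Dividing through by -20 gives the monic gcd u^3 - 7u^2 + 15u - 9.
Cancel u^3 - 7u^2 + 15u - 9 from numerator and denominator to get the reduced form.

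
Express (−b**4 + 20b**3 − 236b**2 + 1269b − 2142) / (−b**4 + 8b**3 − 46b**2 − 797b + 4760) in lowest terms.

(b**2 − 9b + 18)/(b**2 + 3b − 40)

By polynomial division,
  −b**4 + 20b**3 − 236b**2 + 1269b − 2142 = (−b**4 + 8b**3 − 46b**2 − 797b + 4760) + (12b**3 − 190b**2 + 2066b − 6902)
  −b**4 + 8b**3 − 46b**2 − 797b + 4760 = (−(1/12)b − 47/72)(12b**3 − 190b**2 + 2066b − 6902) + ((77/36)b**2 − (847/36)b + 9163/36)
  12b**3 − 190b**2 + 2066b − 6902 = ((432/77)b − 2088/77)((77/36)b**2 − (847/36)b + 9163/36) + (0)
Last nonzero remainder: (77/36)b**2 − (847/36)b + 9163/36. Dividing through by 77/36 gives the monic gcd b**2 − 11b + 119.
Cancel b**2 − 11b + 119 from numerator and denominator to get the reduced form.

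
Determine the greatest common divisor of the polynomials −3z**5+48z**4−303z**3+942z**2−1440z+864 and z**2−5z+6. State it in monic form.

Apply the Euclidean algorithm:
  −3z**5+48z**4−303z**3+942z**2−1440z+864 = (−3z**3+33z**2−120z+144)(z**2−5z+6) + (0)
The last nonzero remainder z**2−5z+6 is already monic.

z**2−5z+6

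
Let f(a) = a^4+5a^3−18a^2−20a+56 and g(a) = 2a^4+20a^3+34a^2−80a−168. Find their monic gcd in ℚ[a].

Euclidean algorithm in ℚ[a]:
  a^4+5a^3−18a^2−20a+56 = (1/2)(2a^4+20a^3+34a^2−80a−168) + (−5a^3−35a^2+20a+140)
  2a^4+20a^3+34a^2−80a−168 = (−(2/5)a−6/5)(−5a^3−35a^2+20a+140) + (0)
Last nonzero remainder: −5a^3−35a^2+20a+140. Dividing through by −5 gives the monic gcd a^3+7a^2−4a−28.

a^3+7a^2−4a−28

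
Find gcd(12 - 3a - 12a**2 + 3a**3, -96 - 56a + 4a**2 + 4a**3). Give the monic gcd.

Apply the Euclidean algorithm:
  3a**3 - 12a**2 - 3a + 12 = (3/4)(4a**3 + 4a**2 - 56a - 96) + (-15a**2 + 39a + 84)
  4a**3 + 4a**2 - 56a - 96 = (-(4/15)a - 24/25)(-15a**2 + 39a + 84) + ((96/25)a - 384/25)
  -15a**2 + 39a + 84 = (-(125/32)a - 175/32)((96/25)a - 384/25) + (0)
Last nonzero remainder: (96/25)a - 384/25. Dividing through by 96/25 gives the monic gcd a - 4.

-4 + a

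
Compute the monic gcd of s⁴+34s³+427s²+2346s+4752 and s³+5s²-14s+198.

s+9

Repeated division with remainder:
  s⁴+34s³+427s²+2346s+4752 = (s+29)(s³+5s²-14s+198) + (296s²+2554s-990)
  s³+5s²-14s+198 = ((1/296)s-537/43808)(296s²+2554s-990) + ((452353/21904)s+4071177/21904)
  296s²+2554s-990 = ((6483584/452353)s-219040/41123)((452353/21904)s+4071177/21904) + (0)
Last nonzero remainder: (452353/21904)s+4071177/21904. Dividing through by 452353/21904 gives the monic gcd s+9.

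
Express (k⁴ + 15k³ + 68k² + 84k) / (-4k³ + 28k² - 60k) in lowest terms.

By polynomial division,
  k⁴ + 15k³ + 68k² + 84k = (-(1/4)k - 11/2)(-4k³ + 28k² - 60k) + (207k² - 246k)
  -4k³ + 28k² - 60k = (-(4/207)k + 1604/14283)(207k² - 246k) + (-(154132/4761)k)
  207k² - 246k = (-(985527/154132)k + 585603/77066)(-(154132/4761)k) + (0)
Last nonzero remainder: -(154132/4761)k. Dividing through by -154132/4761 gives the monic gcd k.
Cancel k from numerator and denominator to get the reduced form.

(-k³ - 15k² - 68k - 84)/(4k² - 28k + 60)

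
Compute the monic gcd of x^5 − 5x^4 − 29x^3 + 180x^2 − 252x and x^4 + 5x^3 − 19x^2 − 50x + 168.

Apply the Euclidean algorithm:
  x^5 − 5x^4 − 29x^3 + 180x^2 − 252x = (x − 10)(x^4 + 5x^3 − 19x^2 − 50x + 168) + (40x^3 + 40x^2 − 920x + 1680)
  x^4 + 5x^3 − 19x^2 − 50x + 168 = ((1/40)x + 1/10)(40x^3 + 40x^2 − 920x + 1680) + (0)
Last nonzero remainder: 40x^3 + 40x^2 − 920x + 1680. Dividing through by 40 gives the monic gcd x^3 + x^2 − 23x + 42.

x^3 + x^2 − 23x + 42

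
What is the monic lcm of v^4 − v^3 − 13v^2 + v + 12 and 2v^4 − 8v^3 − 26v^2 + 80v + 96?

v^5 − 5v^4 − 9v^3 + 53v^2 + 8v − 48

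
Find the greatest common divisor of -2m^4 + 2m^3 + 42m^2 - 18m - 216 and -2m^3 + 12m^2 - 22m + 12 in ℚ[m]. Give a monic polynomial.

m - 3

By polynomial division,
  -2m^4 + 2m^3 + 42m^2 - 18m - 216 = (m + 5)(-2m^3 + 12m^2 - 22m + 12) + (4m^2 + 80m - 276)
  -2m^3 + 12m^2 - 22m + 12 = (-(1/2)m + 13)(4m^2 + 80m - 276) + (-1200m + 3600)
  4m^2 + 80m - 276 = (-(1/300)m - 23/300)(-1200m + 3600) + (0)
Last nonzero remainder: -1200m + 3600. Dividing through by -1200 gives the monic gcd m - 3.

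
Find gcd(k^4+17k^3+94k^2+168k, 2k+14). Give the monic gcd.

k+7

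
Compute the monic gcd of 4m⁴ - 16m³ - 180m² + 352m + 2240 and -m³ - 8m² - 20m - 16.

m + 4

Euclidean algorithm in ℚ[m]:
  4m⁴ - 16m³ - 180m² + 352m + 2240 = (-4m + 48)(-m³ - 8m² - 20m - 16) + (124m² + 1248m + 3008)
  -m³ - 8m² - 20m - 16 = (-(1/124)m + 16/961)(124m² + 1248m + 3008) + (-(15876/961)m - 63504/961)
  124m² + 1248m + 3008 = (-(29791/3969)m - 180668/3969)(-(15876/961)m - 63504/961) + (0)
Last nonzero remainder: -(15876/961)m - 63504/961. Dividing through by -15876/961 gives the monic gcd m + 4.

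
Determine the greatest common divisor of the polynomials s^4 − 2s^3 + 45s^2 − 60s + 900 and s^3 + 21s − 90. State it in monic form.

s^2 + 3s + 30

By polynomial division,
  s^4 − 2s^3 + 45s^2 − 60s + 900 = (s − 2)(s^3 + 21s − 90) + (24s^2 + 72s + 720)
  s^3 + 21s − 90 = ((1/24)s − 1/8)(24s^2 + 72s + 720) + (0)
Last nonzero remainder: 24s^2 + 72s + 720. Dividing through by 24 gives the monic gcd s^2 + 3s + 30.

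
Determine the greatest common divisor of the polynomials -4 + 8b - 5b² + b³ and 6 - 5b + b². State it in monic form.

-2 + b

By polynomial division,
  b³ - 5b² + 8b - 4 = (b)(b² - 5b + 6) + (2b - 4)
  b² - 5b + 6 = ((1/2)b - 3/2)(2b - 4) + (0)
Last nonzero remainder: 2b - 4. Dividing through by 2 gives the monic gcd b - 2.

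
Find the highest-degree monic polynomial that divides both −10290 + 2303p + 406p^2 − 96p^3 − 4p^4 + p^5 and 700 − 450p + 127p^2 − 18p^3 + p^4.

Euclidean algorithm in ℚ[p]:
  p^5 − 4p^4 − 96p^3 + 406p^2 + 2303p − 10290 = (p + 14)(p^4 − 18p^3 + 127p^2 − 450p + 700) + (29p^3 − 922p^2 + 7903p − 20090)
  p^4 − 18p^3 + 127p^2 − 450p + 700 = ((1/29)p + 400/841)(29p^3 − 922p^2 + 7903p − 20090) + ((246420/841)p^2 − (2957040/841)p + 8624700/841)
  29p^3 − 922p^2 + 7903p − 20090 = ((24389/246420)p − 241367/123210)((246420/841)p^2 − (2957040/841)p + 8624700/841) + (0)
Last nonzero remainder: (246420/841)p^2 − (2957040/841)p + 8624700/841. Dividing through by 246420/841 gives the monic gcd p^2 − 12p + 35.

35 − 12p + p^2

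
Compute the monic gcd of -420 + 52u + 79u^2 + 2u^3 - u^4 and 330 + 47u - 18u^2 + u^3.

-30 - 7u + u^2

Repeated division with remainder:
  -u^4 + 2u^3 + 79u^2 + 52u - 420 = (-u - 16)(u^3 - 18u^2 + 47u + 330) + (-162u^2 + 1134u + 4860)
  u^3 - 18u^2 + 47u + 330 = (-(1/162)u + 11/162)(-162u^2 + 1134u + 4860) + (0)
Last nonzero remainder: -162u^2 + 1134u + 4860. Dividing through by -162 gives the monic gcd u^2 - 7u - 30.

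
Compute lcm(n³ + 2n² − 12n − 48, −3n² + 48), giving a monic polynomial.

Euclidean algorithm in ℚ[n]:
  n³ + 2n² − 12n − 48 = (−(1/3)n − 2/3)(−3n² + 48) + (4n − 16)
  −3n² + 48 = (−(3/4)n − 3)(4n − 16) + (0)
Last nonzero remainder: 4n − 16. Dividing through by 4 gives the monic gcd n − 4.
Then lcm(f, g) = f·g / gcd(f, g); expanding and making the result monic gives the answer.

n⁴ + 6n³ − 4n² − 96n − 192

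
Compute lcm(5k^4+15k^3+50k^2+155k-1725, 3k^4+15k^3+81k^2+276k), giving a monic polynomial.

Apply the Euclidean algorithm:
  5k^4+15k^3+50k^2+155k-1725 = (5/3)(3k^4+15k^3+81k^2+276k) + (-10k^3-85k^2-305k-1725)
  3k^4+15k^3+81k^2+276k = (-(3/10)k+21/20)(-10k^3-85k^2-305k-1725) + ((315/4)k^2+(315/4)k+7245/4)
  -10k^3-85k^2-305k-1725 = (-(8/63)k-20/21)((315/4)k^2+(315/4)k+7245/4) + (0)
Last nonzero remainder: (315/4)k^2+(315/4)k+7245/4. Dividing through by 315/4 gives the monic gcd k^2+k+23.
Then lcm(f, g) = f·g / gcd(f, g); expanding and making the result monic gives the answer.

k^6+7k^5+22k^4+71k^3-221k^2-1380k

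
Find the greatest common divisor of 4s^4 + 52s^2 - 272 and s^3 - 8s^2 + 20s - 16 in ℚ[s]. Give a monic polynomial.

By polynomial division,
  4s^4 + 52s^2 - 272 = (4s + 32)(s^3 - 8s^2 + 20s - 16) + (228s^2 - 576s + 240)
  s^3 - 8s^2 + 20s - 16 = ((1/228)s - 26/1083)(228s^2 - 576s + 240) + ((1848/361)s - 3696/361)
  228s^2 - 576s + 240 = ((6859/154)s - 1805/77)((1848/361)s - 3696/361) + (0)
Last nonzero remainder: (1848/361)s - 3696/361. Dividing through by 1848/361 gives the monic gcd s - 2.

s - 2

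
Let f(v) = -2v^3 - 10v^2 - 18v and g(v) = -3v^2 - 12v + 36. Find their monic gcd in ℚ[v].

1

Repeated division with remainder:
  -2v^3 - 10v^2 - 18v = ((2/3)v + 2/3)(-3v^2 - 12v + 36) + (-34v - 24)
  -3v^2 - 12v + 36 = ((3/34)v + 84/289)(-34v - 24) + (12420/289)
  -34v - 24 = (-(4913/6210)v - 578/1035)(12420/289) + (0)
The last nonzero remainder is the constant 12420/289, so the polynomials are coprime and gcd = 1.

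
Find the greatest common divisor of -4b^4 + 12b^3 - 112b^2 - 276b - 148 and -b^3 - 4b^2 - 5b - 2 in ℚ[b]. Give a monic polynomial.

Repeated division with remainder:
  -4b^4 + 12b^3 - 112b^2 - 276b - 148 = (4b - 28)(-b^3 - 4b^2 - 5b - 2) + (-204b^2 - 408b - 204)
  -b^3 - 4b^2 - 5b - 2 = ((1/204)b + 1/102)(-204b^2 - 408b - 204) + (0)
Last nonzero remainder: -204b^2 - 408b - 204. Dividing through by -204 gives the monic gcd b^2 + 2b + 1.

b^2 + 2b + 1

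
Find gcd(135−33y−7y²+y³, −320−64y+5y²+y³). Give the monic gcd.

Euclidean algorithm in ℚ[y]:
  y³−7y²−33y+135 = (y³+5y²−64y−320) + (−12y²+31y+455)
  y³+5y²−64y−320 = (−(1/12)y−91/144)(−12y²+31y+455) + (−(935/144)y−4675/144)
  −12y²+31y+455 = ((1728/935)y−13104/935)(−(935/144)y−4675/144) + (0)
Last nonzero remainder: −(935/144)y−4675/144. Dividing through by −935/144 gives the monic gcd y+5.

5+y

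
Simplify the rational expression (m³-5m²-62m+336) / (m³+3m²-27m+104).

(m²-13m+42)/(m²-5m+13)

By polynomial division,
  m³-5m²-62m+336 = (m³+3m²-27m+104) + (-8m²-35m+232)
  m³+3m²-27m+104 = (-(1/8)m+11/64)(-8m²-35m+232) + ((513/64)m+513/8)
  -8m²-35m+232 = (-(512/513)m+1856/513)((513/64)m+513/8) + (0)
Last nonzero remainder: (513/64)m+513/8. Dividing through by 513/64 gives the monic gcd m+8.
Cancel m+8 from numerator and denominator to get the reduced form.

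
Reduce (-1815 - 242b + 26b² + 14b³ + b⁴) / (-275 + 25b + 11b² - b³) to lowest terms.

Apply the Euclidean algorithm:
  b⁴ + 14b³ + 26b² - 242b - 1815 = (-b - 25)(-b³ + 11b² + 25b - 275) + (326b² + 108b - 8690)
  -b³ + 11b² + 25b - 275 = (-(1/326)b + 1847/53138)(326b² + 108b - 8690) + (-(143748/26569)b + 718740/26569)
  326b² + 108b - 8690 = (-(4330747/71874)b - 2098951/6534)(-(143748/26569)b + 718740/26569) + (0)
Last nonzero remainder: -(143748/26569)b + 718740/26569. Dividing through by -143748/26569 gives the monic gcd b - 5.
Cancel b - 5 from numerator and denominator to get the reduced form.

(-363 - 121b - 19b² - b³)/(-55 - 6b + b²)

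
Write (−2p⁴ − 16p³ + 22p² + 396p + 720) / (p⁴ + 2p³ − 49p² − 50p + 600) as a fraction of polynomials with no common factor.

(−2p² − 14p − 24)/(p² + p − 20)

Apply the Euclidean algorithm:
  −2p⁴ − 16p³ + 22p² + 396p + 720 = (−2)(p⁴ + 2p³ − 49p² − 50p + 600) + (−12p³ − 76p² + 296p + 1920)
  p⁴ + 2p³ − 49p² − 50p + 600 = (−(1/12)p + 13/36)(−12p³ − 76p² + 296p + 1920) + ((28/9)p² + (28/9)p − 280/3)
  −12p³ − 76p² + 296p + 1920 = (−(27/7)p − 144/7)((28/9)p² + (28/9)p − 280/3) + (0)
Last nonzero remainder: (28/9)p² + (28/9)p − 280/3. Dividing through by 28/9 gives the monic gcd p² + p − 30.
Cancel p² + p − 30 from numerator and denominator to get the reduced form.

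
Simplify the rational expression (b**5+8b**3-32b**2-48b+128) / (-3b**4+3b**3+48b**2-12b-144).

(-b**3-12b+32)/(3b**2-3b-36)

Euclidean algorithm in ℚ[b]:
  b**5+8b**3-32b**2-48b+128 = (-(1/3)b-1/3)(-3b**4+3b**3+48b**2-12b-144) + (25b**3-20b**2-100b+80)
  -3b**4+3b**3+48b**2-12b-144 = (-(3/25)b+3/125)(25b**3-20b**2-100b+80) + ((912/25)b**2-3648/25)
  25b**3-20b**2-100b+80 = ((625/912)b-125/228)((912/25)b**2-3648/25) + (0)
Last nonzero remainder: (912/25)b**2-3648/25. Dividing through by 912/25 gives the monic gcd b**2-4.
Cancel b**2-4 from numerator and denominator to get the reduced form.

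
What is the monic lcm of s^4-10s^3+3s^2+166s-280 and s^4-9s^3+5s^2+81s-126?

By polynomial division,
  s^4-10s^3+3s^2+166s-280 = (s^4-9s^3+5s^2+81s-126) + (-s^3-2s^2+85s-154)
  s^4-9s^3+5s^2+81s-126 = (-s+11)(-s^3-2s^2+85s-154) + (112s^2-1008s+1568)
  -s^3-2s^2+85s-154 = (-(1/112)s-11/112)(112s^2-1008s+1568) + (0)
Last nonzero remainder: 112s^2-1008s+1568. Dividing through by 112 gives the monic gcd s^2-9s+14.
Then lcm(f, g) = f·g / gcd(f, g); expanding and making the result monic gives the answer.

s^6-10s^5-6s^4+256s^3-307s^2-1494s+2520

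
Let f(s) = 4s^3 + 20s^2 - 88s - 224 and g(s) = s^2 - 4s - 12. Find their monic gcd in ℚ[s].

s + 2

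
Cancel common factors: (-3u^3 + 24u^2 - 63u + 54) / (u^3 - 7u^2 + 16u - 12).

By polynomial division,
  -3u^3 + 24u^2 - 63u + 54 = (-3)(u^3 - 7u^2 + 16u - 12) + (3u^2 - 15u + 18)
  u^3 - 7u^2 + 16u - 12 = ((1/3)u - 2/3)(3u^2 - 15u + 18) + (0)
Last nonzero remainder: 3u^2 - 15u + 18. Dividing through by 3 gives the monic gcd u^2 - 5u + 6.
Cancel u^2 - 5u + 6 from numerator and denominator to get the reduced form.

(-3u + 9)/(u - 2)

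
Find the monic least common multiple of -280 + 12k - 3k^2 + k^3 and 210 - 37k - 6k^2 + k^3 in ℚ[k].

8400 - 640k - 178k^2 - 21k^3 - 2k^4 + k^5

Euclidean algorithm in ℚ[k]:
  k^3 - 3k^2 + 12k - 280 = (k^3 - 6k^2 - 37k + 210) + (3k^2 + 49k - 490)
  k^3 - 6k^2 - 37k + 210 = ((1/3)k - 67/9)(3k^2 + 49k - 490) + ((4420/9)k - 30940/9)
  3k^2 + 49k - 490 = ((27/4420)k + 63/442)((4420/9)k - 30940/9) + (0)
Last nonzero remainder: (4420/9)k - 30940/9. Dividing through by 4420/9 gives the monic gcd k - 7.
Then lcm(f, g) = f·g / gcd(f, g); expanding and making the result monic gives the answer.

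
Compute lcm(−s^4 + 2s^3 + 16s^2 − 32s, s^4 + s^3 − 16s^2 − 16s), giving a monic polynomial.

Euclidean algorithm in ℚ[s]:
  −s^4 + 2s^3 + 16s^2 − 32s = (−1)(s^4 + s^3 − 16s^2 − 16s) + (3s^3 − 48s)
  s^4 + s^3 − 16s^2 − 16s = ((1/3)s + 1/3)(3s^3 − 48s) + (0)
Last nonzero remainder: 3s^3 − 48s. Dividing through by 3 gives the monic gcd s^3 − 16s.
Then lcm(f, g) = f·g / gcd(f, g); expanding and making the result monic gives the answer.

s^5 − s^4 − 18s^3 + 16s^2 + 32s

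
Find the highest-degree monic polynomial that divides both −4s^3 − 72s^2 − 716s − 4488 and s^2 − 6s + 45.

1

Repeated division with remainder:
  −4s^3 − 72s^2 − 716s − 4488 = (−4s − 96)(s^2 − 6s + 45) + (−1112s − 168)
  s^2 − 6s + 45 = (−(1/1112)s + 855/154568)(−1112s − 168) + (887400/19321)
  −1112s − 168 = (−(2685619/110925)s − 135247/36975)(887400/19321) + (0)
The last nonzero remainder is the constant 887400/19321, so the polynomials are coprime and gcd = 1.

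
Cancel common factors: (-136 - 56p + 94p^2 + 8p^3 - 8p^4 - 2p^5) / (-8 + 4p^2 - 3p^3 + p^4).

(68 - 6p - 10p^2 - 2p^3)/(4 - 2p + p^2)

Repeated division with remainder:
  -2p^5 - 8p^4 + 8p^3 + 94p^2 - 56p - 136 = (-2p - 14)(p^4 - 3p^3 + 4p^2 - 8) + (-26p^3 + 150p^2 - 72p - 248)
  p^4 - 3p^3 + 4p^2 - 8 = (-(1/26)p - 18/169)(-26p^3 + 150p^2 - 72p - 248) + ((2908/169)p^2 - (2908/169)p - 5816/169)
  -26p^3 + 150p^2 - 72p - 248 = (-(2197/1454)p + 5239/727)((2908/169)p^2 - (2908/169)p - 5816/169) + (0)
Last nonzero remainder: (2908/169)p^2 - (2908/169)p - 5816/169. Dividing through by 2908/169 gives the monic gcd p^2 - p - 2.
Cancel p^2 - p - 2 from numerator and denominator to get the reduced form.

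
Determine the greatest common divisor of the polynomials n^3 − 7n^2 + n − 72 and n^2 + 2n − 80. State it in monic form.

n − 8

Euclidean algorithm in ℚ[n]:
  n^3 − 7n^2 + n − 72 = (n − 9)(n^2 + 2n − 80) + (99n − 792)
  n^2 + 2n − 80 = ((1/99)n + 10/99)(99n − 792) + (0)
Last nonzero remainder: 99n − 792. Dividing through by 99 gives the monic gcd n − 8.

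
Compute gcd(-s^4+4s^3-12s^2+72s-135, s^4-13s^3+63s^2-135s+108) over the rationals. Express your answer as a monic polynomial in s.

s^2-6s+9

Repeated division with remainder:
  -s^4+4s^3-12s^2+72s-135 = (-1)(s^4-13s^3+63s^2-135s+108) + (-9s^3+51s^2-63s-27)
  s^4-13s^3+63s^2-135s+108 = (-(1/9)s+22/27)(-9s^3+51s^2-63s-27) + ((130/9)s^2-(260/3)s+130)
  -9s^3+51s^2-63s-27 = (-(81/130)s-27/130)((130/9)s^2-(260/3)s+130) + (0)
Last nonzero remainder: (130/9)s^2-(260/3)s+130. Dividing through by 130/9 gives the monic gcd s^2-6s+9.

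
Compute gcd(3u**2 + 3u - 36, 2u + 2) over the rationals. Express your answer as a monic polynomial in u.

1

Euclidean algorithm in ℚ[u]:
  3u**2 + 3u - 36 = ((3/2)u)(2u + 2) + (-36)
  2u + 2 = (-(1/18)u - 1/18)(-36) + (0)
The last nonzero remainder is the constant -36, so the polynomials are coprime and gcd = 1.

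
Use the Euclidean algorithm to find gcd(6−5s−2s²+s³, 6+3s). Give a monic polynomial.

2+s

Euclidean algorithm in ℚ[s]:
  s³−2s²−5s+6 = ((1/3)s²−(4/3)s+1)(3s+6) + (0)
Last nonzero remainder: 3s+6. Dividing through by 3 gives the monic gcd s+2.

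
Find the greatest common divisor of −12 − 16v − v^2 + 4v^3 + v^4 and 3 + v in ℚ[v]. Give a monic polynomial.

Apply the Euclidean algorithm:
  v^4 + 4v^3 − v^2 − 16v − 12 = (v^3 + v^2 − 4v − 4)(v + 3) + (0)
The last nonzero remainder v + 3 is already monic.

3 + v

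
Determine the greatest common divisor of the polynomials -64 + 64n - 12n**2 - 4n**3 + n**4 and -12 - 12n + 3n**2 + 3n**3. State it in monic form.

Apply the Euclidean algorithm:
  n**4 - 4n**3 - 12n**2 + 64n - 64 = ((1/3)n - 5/3)(3n**3 + 3n**2 - 12n - 12) + (-3n**2 + 48n - 84)
  3n**3 + 3n**2 - 12n - 12 = (-n - 17)(-3n**2 + 48n - 84) + (720n - 1440)
  -3n**2 + 48n - 84 = (-(1/240)n + 7/120)(720n - 1440) + (0)
Last nonzero remainder: 720n - 1440. Dividing through by 720 gives the monic gcd n - 2.

-2 + n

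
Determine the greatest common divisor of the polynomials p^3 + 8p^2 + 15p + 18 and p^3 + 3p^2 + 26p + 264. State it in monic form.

p + 6

Repeated division with remainder:
  p^3 + 8p^2 + 15p + 18 = (p^3 + 3p^2 + 26p + 264) + (5p^2 - 11p - 246)
  p^3 + 3p^2 + 26p + 264 = ((1/5)p + 26/25)(5p^2 - 11p - 246) + ((2166/25)p + 12996/25)
  5p^2 - 11p - 246 = ((125/2166)p - 1025/2166)((2166/25)p + 12996/25) + (0)
Last nonzero remainder: (2166/25)p + 12996/25. Dividing through by 2166/25 gives the monic gcd p + 6.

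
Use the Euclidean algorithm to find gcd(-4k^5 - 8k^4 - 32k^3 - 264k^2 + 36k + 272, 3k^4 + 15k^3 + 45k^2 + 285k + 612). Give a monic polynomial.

Euclidean algorithm in ℚ[k]:
  -4k^5 - 8k^4 - 32k^3 - 264k^2 + 36k + 272 = (-(4/3)k + 4)(3k^4 + 15k^3 + 45k^2 + 285k + 612) + (-32k^3 - 64k^2 - 288k - 2176)
  3k^4 + 15k^3 + 45k^2 + 285k + 612 = (-(3/32)k - 9/32)(-32k^3 - 64k^2 - 288k - 2176) + (0)
Last nonzero remainder: -32k^3 - 64k^2 - 288k - 2176. Dividing through by -32 gives the monic gcd k^3 + 2k^2 + 9k + 68.

k^3 + 2k^2 + 9k + 68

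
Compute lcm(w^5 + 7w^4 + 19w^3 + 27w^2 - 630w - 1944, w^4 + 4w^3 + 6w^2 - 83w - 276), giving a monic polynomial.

By polynomial division,
  w^5 + 7w^4 + 19w^3 + 27w^2 - 630w - 1944 = (w + 3)(w^4 + 4w^3 + 6w^2 - 83w - 276) + (w^3 + 92w^2 - 105w - 1116)
  w^4 + 4w^3 + 6w^2 - 83w - 276 = (w - 88)(w^3 + 92w^2 - 105w - 1116) + (8207w^2 - 8207w - 98484)
  w^3 + 92w^2 - 105w - 1116 = ((1/8207)w + 93/8207)(8207w^2 - 8207w - 98484) + (0)
Last nonzero remainder: 8207w^2 - 8207w - 98484. Dividing through by 8207 gives the monic gcd w^2 - w - 12.
Then lcm(f, g) = f·g / gcd(f, g); expanding and making the result monic gives the answer.

w^7 + 12w^6 + 77w^5 + 283w^4 - 58w^3 - 4473w^2 - 24210w - 44712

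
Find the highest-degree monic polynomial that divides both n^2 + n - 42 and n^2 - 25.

By polynomial division,
  n^2 + n - 42 = (n^2 - 25) + (n - 17)
  n^2 - 25 = (n + 17)(n - 17) + (264)
  n - 17 = ((1/264)n - 17/264)(264) + (0)
The last nonzero remainder is the constant 264, so the polynomials are coprime and gcd = 1.

1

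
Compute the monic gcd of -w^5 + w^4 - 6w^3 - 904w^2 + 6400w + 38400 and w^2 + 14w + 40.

Repeated division with remainder:
  -w^5 + w^4 - 6w^3 - 904w^2 + 6400w + 38400 = (-w^3 + 15w^2 - 176w + 960)(w^2 + 14w + 40) + (0)
The last nonzero remainder w^2 + 14w + 40 is already monic.

w^2 + 14w + 40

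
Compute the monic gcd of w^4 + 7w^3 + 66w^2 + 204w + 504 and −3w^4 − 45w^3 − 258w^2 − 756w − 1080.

Repeated division with remainder:
  w^4 + 7w^3 + 66w^2 + 204w + 504 = (−1/3)(−3w^4 − 45w^3 − 258w^2 − 756w − 1080) + (−8w^3 − 20w^2 − 48w + 144)
  −3w^4 − 45w^3 − 258w^2 − 756w − 1080 = ((3/8)w + 75/16)(−8w^3 − 20w^2 − 48w + 144) + (−(585/4)w^2 − 585w − 1755)
  −8w^3 − 20w^2 − 48w + 144 = ((32/585)w − 16/195)(−(585/4)w^2 − 585w − 1755) + (0)
Last nonzero remainder: −(585/4)w^2 − 585w − 1755. Dividing through by −585/4 gives the monic gcd w^2 + 4w + 12.

w^2 + 4w + 12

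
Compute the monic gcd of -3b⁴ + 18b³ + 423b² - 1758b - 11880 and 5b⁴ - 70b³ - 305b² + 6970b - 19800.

b³ - 10b² - 101b + 990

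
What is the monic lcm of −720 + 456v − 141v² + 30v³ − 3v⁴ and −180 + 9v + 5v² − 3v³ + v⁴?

Apply the Euclidean algorithm:
  −3v⁴ + 30v³ − 141v² + 456v − 720 = (−3)(v⁴ − 3v³ + 5v² + 9v − 180) + (21v³ − 126v² + 483v − 1260)
  v⁴ − 3v³ + 5v² + 9v − 180 = ((1/21)v + 1/7)(21v³ − 126v² + 483v − 1260) + (0)
Last nonzero remainder: 21v³ − 126v² + 483v − 1260. Dividing through by 21 gives the monic gcd v³ − 6v² + 23v − 60.
Then lcm(f, g) = f·g / gcd(f, g); expanding and making the result monic gives the answer.

720 − 216v − 11v² + 17v³ − 7v⁴ + v⁵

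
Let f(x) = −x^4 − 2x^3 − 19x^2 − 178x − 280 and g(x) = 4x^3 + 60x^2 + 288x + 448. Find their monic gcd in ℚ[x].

x + 4

Repeated division with remainder:
  −x^4 − 2x^3 − 19x^2 − 178x − 280 = (−(1/4)x + 13/4)(4x^3 + 60x^2 + 288x + 448) + (−142x^2 − 1002x − 1736)
  4x^3 + 60x^2 + 288x + 448 = (−(2/71)x − 1128/5041)(−142x^2 − 1002x − 1736) + ((75040/5041)x + 300160/5041)
  −142x^2 − 1002x − 1736 = (−(357911/37520)x − 156271/5360)((75040/5041)x + 300160/5041) + (0)
Last nonzero remainder: (75040/5041)x + 300160/5041. Dividing through by 75040/5041 gives the monic gcd x + 4.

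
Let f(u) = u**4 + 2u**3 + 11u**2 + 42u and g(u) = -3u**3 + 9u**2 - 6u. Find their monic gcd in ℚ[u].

u

Euclidean algorithm in ℚ[u]:
  u**4 + 2u**3 + 11u**2 + 42u = (-(1/3)u - 5/3)(-3u**3 + 9u**2 - 6u) + (24u**2 + 32u)
  -3u**3 + 9u**2 - 6u = (-(1/8)u + 13/24)(24u**2 + 32u) + (-(70/3)u)
  24u**2 + 32u = (-(36/35)u - 48/35)(-(70/3)u) + (0)
Last nonzero remainder: -(70/3)u. Dividing through by -70/3 gives the monic gcd u.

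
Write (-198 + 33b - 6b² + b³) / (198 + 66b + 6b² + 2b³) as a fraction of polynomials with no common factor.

(-6 + b)/(6 + 2b)

Apply the Euclidean algorithm:
  b³ - 6b² + 33b - 198 = (1/2)(2b³ + 6b² + 66b + 198) + (-9b² - 297)
  2b³ + 6b² + 66b + 198 = (-(2/9)b - 2/3)(-9b² - 297) + (0)
Last nonzero remainder: -9b² - 297. Dividing through by -9 gives the monic gcd b² + 33.
Cancel b² + 33 from numerator and denominator to get the reduced form.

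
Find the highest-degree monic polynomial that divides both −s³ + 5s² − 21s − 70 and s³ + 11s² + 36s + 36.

Apply the Euclidean algorithm:
  −s³ + 5s² − 21s − 70 = (−1)(s³ + 11s² + 36s + 36) + (16s² + 15s − 34)
  s³ + 11s² + 36s + 36 = ((1/16)s + 161/256)(16s² + 15s − 34) + ((7345/256)s + 7345/128)
  16s² + 15s − 34 = ((4096/7345)s − 4352/7345)((7345/256)s + 7345/128) + (0)
Last nonzero remainder: (7345/256)s + 7345/128. Dividing through by 7345/256 gives the monic gcd s + 2.

s + 2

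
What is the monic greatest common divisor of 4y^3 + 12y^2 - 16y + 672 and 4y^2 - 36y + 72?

1

Apply the Euclidean algorithm:
  4y^3 + 12y^2 - 16y + 672 = (y + 12)(4y^2 - 36y + 72) + (344y - 192)
  4y^2 - 36y + 72 = ((1/86)y - 363/3698)(344y - 192) + (98280/1849)
  344y - 192 = ((79507/12285)y - 14792/4095)(98280/1849) + (0)
The last nonzero remainder is the constant 98280/1849, so the polynomials are coprime and gcd = 1.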